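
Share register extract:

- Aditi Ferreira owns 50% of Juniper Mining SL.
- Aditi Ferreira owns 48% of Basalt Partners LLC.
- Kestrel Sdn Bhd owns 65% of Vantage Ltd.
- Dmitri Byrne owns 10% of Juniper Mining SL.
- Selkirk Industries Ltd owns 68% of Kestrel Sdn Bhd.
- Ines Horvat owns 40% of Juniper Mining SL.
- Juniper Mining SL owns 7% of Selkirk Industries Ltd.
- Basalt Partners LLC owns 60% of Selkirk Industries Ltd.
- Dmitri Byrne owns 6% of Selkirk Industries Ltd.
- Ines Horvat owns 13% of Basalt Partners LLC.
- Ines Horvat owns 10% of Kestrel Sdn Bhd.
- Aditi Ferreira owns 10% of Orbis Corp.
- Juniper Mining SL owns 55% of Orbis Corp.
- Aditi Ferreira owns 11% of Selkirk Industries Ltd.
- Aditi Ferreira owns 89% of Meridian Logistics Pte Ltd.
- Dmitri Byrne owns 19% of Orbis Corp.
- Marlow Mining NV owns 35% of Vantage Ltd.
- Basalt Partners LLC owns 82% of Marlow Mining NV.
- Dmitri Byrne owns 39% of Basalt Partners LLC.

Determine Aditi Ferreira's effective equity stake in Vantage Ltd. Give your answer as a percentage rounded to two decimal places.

32.91%

Aditi reaches Vantage along 4 paths.
Via Basalt → Selkirk → Kestrel: 48% × 60% × 68% × 65% = 12.7296%.
Via Juniper → Selkirk → Kestrel: 50% × 7% × 68% × 65% = 1.547%.
Via Selkirk → Kestrel: 11% × 68% × 65% = 4.862%.
Via Basalt → Marlow: 48% × 82% × 35% = 13.776%.
Total: 12.7296% + 1.547% + 4.862% + 13.776% = 32.9146%.
Rounded: 32.91%.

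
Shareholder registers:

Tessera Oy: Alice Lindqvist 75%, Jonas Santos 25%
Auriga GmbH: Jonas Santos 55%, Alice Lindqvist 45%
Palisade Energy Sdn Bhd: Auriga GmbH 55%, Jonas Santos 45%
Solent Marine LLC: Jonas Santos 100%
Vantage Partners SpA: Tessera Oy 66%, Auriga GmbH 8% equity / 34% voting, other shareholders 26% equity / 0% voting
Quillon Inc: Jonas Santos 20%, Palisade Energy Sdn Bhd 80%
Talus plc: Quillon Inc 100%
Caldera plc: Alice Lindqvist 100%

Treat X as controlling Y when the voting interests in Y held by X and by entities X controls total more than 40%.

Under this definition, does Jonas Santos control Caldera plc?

No

Jonas holds 55% of Auriga, so Jonas controls Auriga.
Auriga and Jonas together hold 55% + 45% = 100% of Palisade, so Jonas controls Palisade.
Jonas holds 100% of Solent, so Jonas controls Solent.
Jonas and Palisade together hold 20% + 80% = 100% of Quillon, so Jonas controls Quillon.
Quillon holds 100% of Talus, so Jonas controls Talus.
Neither Jonas nor any entity Jonas controls holds any voting interest in Caldera.
So Jonas does not control Caldera.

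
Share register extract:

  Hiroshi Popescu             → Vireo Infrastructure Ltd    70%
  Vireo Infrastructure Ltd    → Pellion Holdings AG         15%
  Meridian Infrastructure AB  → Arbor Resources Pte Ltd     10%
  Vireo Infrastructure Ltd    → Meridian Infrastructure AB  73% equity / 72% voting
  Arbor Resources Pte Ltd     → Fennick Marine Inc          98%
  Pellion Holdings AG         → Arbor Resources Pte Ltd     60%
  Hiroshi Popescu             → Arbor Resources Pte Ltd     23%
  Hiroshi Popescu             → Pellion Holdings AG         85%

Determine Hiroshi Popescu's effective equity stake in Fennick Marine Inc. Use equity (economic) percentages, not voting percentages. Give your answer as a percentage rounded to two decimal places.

83.70%

Hiroshi reaches Fennick along 4 paths.
Via Arbor: 23% × 98% = 22.54%.
Via Vireo → Meridian → Arbor: 70% × 73% × 10% × 98% = 5.0078%.
Via Pellion → Arbor: 85% × 60% × 98% = 49.98%.
Via Vireo → Pellion → Arbor: 70% × 15% × 60% × 98% = 6.174%.
Total: 22.54% + 5.0078% + 49.98% + 6.174% = 83.7018%.
Rounded: 83.70%.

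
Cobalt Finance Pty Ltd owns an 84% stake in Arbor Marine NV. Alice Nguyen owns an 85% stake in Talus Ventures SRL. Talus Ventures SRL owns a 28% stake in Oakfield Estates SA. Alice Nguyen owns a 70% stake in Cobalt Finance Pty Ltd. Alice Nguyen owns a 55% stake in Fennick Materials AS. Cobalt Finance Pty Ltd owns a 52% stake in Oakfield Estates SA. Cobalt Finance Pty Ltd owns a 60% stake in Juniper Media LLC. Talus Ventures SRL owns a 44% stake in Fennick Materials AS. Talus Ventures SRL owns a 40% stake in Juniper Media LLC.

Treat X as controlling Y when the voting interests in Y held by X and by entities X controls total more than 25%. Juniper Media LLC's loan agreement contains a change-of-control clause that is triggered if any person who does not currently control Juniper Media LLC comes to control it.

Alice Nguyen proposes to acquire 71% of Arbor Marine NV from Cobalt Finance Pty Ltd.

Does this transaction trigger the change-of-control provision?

No

The purchase adds only to Alice's holdings (Cobalt's stake shrinks), so Alice is the only person who could newly come to control Juniper.
Alice holds 85% of Talus, so Alice controls Talus.
Alice holds 70% of Cobalt, so Alice controls Cobalt.
Cobalt and Talus together hold 60% + 40% = 100% of Juniper, so Alice controls Juniper.
So Alice already controls Juniper before the transaction.
After the purchase, Alice holds 71% of Arbor directly, and Cobalt's stake falls to 13%.
Alice controlled Juniper already, so this is not a new person acquiring control; every other person's position is unchanged or reduced.
No new person acquires control, so the clause is not triggered.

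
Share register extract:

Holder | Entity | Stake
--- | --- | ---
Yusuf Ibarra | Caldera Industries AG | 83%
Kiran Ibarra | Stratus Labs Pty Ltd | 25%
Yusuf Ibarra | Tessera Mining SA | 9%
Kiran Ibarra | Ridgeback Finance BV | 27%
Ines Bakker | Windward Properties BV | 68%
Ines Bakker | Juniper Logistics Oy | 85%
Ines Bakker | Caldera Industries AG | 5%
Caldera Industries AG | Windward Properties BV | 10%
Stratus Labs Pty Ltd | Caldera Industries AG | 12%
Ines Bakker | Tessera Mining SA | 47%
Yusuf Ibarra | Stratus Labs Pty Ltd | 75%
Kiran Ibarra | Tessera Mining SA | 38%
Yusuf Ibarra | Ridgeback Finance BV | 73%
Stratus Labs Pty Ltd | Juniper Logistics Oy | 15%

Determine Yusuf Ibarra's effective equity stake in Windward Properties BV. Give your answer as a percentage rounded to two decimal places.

9.20%

Yusuf reaches Windward along 2 paths.
Via Stratus → Caldera: 75% × 12% × 10% = 0.9%.
Via Caldera: 83% × 10% = 8.3%.
Total: 0.9% + 8.3% = 9.2%.
Rounded: 9.20%.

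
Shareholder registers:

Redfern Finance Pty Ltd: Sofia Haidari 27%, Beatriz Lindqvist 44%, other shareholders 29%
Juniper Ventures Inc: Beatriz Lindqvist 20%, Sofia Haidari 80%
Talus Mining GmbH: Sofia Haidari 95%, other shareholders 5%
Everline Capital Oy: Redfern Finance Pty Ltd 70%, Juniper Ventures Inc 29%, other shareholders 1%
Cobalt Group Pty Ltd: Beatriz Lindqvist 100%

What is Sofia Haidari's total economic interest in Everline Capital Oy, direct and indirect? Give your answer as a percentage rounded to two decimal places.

Sofia reaches Everline along 2 paths.
Via Redfern: 27% × 70% = 18.9%.
Via Juniper: 80% × 29% = 23.2%.
Total: 18.9% + 23.2% = 42.1%.
Rounded: 42.10%.

42.10%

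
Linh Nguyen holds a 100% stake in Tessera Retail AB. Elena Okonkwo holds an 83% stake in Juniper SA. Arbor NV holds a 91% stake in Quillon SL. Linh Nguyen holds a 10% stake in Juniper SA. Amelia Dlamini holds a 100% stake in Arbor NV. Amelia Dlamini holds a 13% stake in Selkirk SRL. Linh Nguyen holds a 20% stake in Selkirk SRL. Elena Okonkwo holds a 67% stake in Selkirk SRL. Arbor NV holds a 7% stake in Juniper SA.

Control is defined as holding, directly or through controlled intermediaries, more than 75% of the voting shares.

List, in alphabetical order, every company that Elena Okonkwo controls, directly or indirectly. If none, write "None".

Elena holds 83% of Juniper, so Elena controls Juniper.
No other company's threshold is met.

Juniper SA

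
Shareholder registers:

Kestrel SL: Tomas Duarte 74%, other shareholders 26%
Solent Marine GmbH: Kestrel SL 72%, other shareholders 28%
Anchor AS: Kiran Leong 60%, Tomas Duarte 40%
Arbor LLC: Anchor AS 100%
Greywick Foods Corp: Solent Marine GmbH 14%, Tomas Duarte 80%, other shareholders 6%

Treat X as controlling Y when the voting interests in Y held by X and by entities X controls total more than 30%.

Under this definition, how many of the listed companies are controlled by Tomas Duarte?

Tomas holds 74% of Kestrel, so Tomas controls Kestrel.
Kestrel holds 72% of Solent, so Tomas controls Solent.
Tomas holds 40% of Anchor, so Tomas controls Anchor.
Anchor holds 100% of Arbor, so Tomas controls Arbor.
Solent and Tomas together hold 14% + 80% = 94% of Greywick, so Tomas controls Greywick.
Tomas controls 5 companies.

5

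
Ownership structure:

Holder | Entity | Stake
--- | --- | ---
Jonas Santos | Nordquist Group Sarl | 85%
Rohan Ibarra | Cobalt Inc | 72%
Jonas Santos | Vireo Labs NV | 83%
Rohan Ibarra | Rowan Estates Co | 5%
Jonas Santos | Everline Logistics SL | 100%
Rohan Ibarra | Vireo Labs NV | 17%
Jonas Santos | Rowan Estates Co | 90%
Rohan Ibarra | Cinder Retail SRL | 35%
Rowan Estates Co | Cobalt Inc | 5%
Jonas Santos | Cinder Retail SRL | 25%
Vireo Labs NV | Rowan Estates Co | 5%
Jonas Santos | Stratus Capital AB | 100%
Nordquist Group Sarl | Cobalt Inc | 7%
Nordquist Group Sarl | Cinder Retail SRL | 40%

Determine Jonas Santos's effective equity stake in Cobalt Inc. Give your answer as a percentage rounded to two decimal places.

10.66%

Jonas reaches Cobalt along 3 paths.
Via Vireo → Rowan: 83% × 5% × 5% = 0.2075%.
Via Rowan: 90% × 5% = 4.5%.
Via Nordquist: 85% × 7% = 5.95%.
Total: 0.2075% + 4.5% + 5.95% = 10.6575%.
Rounded: 10.66%.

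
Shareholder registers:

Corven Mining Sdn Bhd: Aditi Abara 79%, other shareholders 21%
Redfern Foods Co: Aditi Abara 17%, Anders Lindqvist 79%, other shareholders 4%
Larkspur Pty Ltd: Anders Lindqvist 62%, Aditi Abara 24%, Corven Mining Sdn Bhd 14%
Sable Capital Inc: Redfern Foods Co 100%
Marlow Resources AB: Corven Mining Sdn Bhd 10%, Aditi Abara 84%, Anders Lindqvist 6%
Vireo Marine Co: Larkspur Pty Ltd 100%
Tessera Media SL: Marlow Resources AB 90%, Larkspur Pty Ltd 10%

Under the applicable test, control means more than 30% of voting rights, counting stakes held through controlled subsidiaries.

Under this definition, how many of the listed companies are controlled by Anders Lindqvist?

4

Anders holds 79% of Redfern, so Anders controls Redfern.
Anders holds 62% of Larkspur, so Anders controls Larkspur.
Redfern holds 100% of Sable, so Anders controls Sable.
Larkspur holds 100% of Vireo, so Anders controls Vireo.
No other company's threshold is met.
Anders controls 4 companies.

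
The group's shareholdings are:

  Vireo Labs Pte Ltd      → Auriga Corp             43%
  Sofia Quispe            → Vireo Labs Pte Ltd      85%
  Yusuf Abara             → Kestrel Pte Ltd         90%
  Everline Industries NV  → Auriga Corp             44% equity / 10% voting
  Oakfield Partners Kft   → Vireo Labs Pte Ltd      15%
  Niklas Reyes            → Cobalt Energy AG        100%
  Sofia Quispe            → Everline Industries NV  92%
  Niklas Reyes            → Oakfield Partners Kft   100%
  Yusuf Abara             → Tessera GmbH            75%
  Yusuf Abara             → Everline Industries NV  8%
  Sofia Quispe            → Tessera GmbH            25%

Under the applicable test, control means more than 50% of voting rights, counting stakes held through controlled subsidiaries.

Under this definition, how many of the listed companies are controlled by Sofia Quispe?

Sofia holds 92% of Everline, so Sofia controls Everline.
Sofia holds 85% of Vireo, so Sofia controls Vireo.
Everline and Vireo together hold 10% + 43% = 53% of Auriga, so Sofia controls Auriga.
No other company's threshold is met.
Sofia controls 3 companies.

3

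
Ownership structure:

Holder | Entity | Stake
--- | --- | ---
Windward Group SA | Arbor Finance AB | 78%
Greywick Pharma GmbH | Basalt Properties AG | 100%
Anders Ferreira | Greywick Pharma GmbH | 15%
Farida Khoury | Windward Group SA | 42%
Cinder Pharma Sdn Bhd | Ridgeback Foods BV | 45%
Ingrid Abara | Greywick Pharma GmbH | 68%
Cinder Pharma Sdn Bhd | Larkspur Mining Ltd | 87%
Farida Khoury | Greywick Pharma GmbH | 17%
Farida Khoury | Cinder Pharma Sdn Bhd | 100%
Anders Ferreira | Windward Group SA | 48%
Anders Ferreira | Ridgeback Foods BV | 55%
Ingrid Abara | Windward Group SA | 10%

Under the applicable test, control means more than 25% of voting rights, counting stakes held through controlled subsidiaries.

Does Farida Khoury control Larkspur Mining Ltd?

Yes

Farida holds 100% of Cinder, so Farida controls Cinder.
Cinder holds 87% of Larkspur, so Farida controls Larkspur.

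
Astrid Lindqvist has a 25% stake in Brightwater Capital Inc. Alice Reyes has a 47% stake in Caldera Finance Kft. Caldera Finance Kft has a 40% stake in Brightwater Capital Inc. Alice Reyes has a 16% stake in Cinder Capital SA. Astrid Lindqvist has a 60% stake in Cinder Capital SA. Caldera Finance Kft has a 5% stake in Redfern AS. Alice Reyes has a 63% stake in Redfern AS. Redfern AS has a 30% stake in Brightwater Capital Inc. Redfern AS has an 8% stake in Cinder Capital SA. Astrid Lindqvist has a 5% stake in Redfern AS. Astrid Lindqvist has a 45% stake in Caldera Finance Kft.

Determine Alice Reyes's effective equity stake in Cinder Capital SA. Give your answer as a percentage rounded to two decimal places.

Alice reaches Cinder along 3 paths.
Direct stake: 16% = 16%.
Via Redfern: 63% × 8% = 5.04%.
Via Caldera → Redfern: 47% × 5% × 8% = 0.188%.
Total: 16% + 5.04% + 0.188% = 21.228%.
Rounded: 21.23%.

21.23%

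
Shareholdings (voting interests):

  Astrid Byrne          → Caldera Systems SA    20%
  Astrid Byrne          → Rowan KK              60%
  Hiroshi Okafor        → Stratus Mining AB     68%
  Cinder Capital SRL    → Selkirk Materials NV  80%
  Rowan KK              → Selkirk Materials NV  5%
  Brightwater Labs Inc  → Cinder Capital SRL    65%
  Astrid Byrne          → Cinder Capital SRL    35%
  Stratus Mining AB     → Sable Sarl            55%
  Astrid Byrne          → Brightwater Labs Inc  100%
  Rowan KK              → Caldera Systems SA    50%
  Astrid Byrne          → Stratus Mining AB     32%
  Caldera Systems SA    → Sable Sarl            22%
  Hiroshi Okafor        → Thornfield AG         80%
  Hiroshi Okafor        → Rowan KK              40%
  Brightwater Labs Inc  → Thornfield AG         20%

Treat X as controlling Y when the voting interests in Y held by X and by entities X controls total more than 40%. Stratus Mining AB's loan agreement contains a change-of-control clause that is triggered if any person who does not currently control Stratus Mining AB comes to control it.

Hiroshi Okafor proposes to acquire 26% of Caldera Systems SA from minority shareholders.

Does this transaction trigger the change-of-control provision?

No

The purchase changes only Hiroshi's holdings, so Hiroshi is the only person who could newly come to control Stratus.
Hiroshi holds 68% of Stratus, so Hiroshi controls Stratus.
So Hiroshi already controls Stratus before the transaction.
After the purchase, Hiroshi holds 26% of Caldera directly.
Hiroshi controlled Stratus already, so this is not a new person acquiring control; every other person's position is unchanged or reduced.
No new person acquires control, so the clause is not triggered.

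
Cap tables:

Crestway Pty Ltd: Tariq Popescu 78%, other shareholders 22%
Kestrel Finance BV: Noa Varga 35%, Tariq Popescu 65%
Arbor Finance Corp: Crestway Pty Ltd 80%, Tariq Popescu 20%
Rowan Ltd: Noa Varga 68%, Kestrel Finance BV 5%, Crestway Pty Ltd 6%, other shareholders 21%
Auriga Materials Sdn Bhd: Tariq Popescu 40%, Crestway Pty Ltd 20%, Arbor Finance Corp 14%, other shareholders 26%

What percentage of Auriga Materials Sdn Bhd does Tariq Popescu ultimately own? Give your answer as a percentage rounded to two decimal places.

Tariq reaches Auriga along 4 paths.
Direct stake: 40% = 40%.
Via Crestway: 78% × 20% = 15.6%.
Via Crestway → Arbor: 78% × 80% × 14% = 8.736%.
Via Arbor: 20% × 14% = 2.8%.
Total: 40% + 15.6% + 8.736% + 2.8% = 67.136%.
Rounded: 67.14%.

67.14%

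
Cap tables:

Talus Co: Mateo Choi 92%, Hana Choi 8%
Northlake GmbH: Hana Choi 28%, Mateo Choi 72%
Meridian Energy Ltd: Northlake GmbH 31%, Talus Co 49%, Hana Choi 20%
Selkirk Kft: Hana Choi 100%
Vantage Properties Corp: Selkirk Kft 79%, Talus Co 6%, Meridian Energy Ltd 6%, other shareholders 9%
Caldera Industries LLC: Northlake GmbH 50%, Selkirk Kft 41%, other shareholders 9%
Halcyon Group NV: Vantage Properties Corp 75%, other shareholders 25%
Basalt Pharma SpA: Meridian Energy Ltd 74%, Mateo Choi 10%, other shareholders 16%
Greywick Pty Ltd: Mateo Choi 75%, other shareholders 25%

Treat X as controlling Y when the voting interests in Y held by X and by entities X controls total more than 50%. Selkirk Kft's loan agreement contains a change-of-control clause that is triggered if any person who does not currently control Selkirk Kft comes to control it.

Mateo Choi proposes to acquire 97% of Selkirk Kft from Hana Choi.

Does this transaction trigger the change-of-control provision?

The purchase adds only to Mateo's holdings (Hana's stake shrinks), so Mateo is the only person who could newly come to control Selkirk.
Mateo holds 92% of Talus, so Mateo controls Talus.
Mateo holds 72% of Northlake, so Mateo controls Northlake.
Northlake and Talus together hold 31% + 49% = 80% of Meridian, so Mateo controls Meridian.
Meridian and Mateo together hold 74% + 10% = 84% of Basalt, so Mateo controls Basalt.
Mateo holds 75% of Greywick, so Mateo controls Greywick.
Neither Mateo nor any entity Mateo controls holds any voting interest in Selkirk.
So before the transaction, Mateo does not control Selkirk.
After the purchase, Mateo holds 97% of Selkirk directly, and Hana's stake falls to 3%.
Mateo holds 97% of Selkirk, so Mateo controls Selkirk.
Mateo did not control Selkirk before and does after, so the clause is triggered.

Yes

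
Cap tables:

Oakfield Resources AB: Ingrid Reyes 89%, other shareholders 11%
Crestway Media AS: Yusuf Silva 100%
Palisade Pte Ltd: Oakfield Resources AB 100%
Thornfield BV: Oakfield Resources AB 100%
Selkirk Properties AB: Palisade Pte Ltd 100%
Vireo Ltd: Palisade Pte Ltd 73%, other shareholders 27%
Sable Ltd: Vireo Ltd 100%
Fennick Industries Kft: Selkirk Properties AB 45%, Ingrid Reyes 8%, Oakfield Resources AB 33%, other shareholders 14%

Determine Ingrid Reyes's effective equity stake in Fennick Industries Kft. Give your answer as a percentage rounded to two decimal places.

77.42%

Ingrid reaches Fennick along 3 paths.
Via Oakfield → Palisade → Selkirk: 89% × 100% × 100% × 45% = 40.05%.
Direct stake: 8% = 8%.
Via Oakfield: 89% × 33% = 29.37%.
Total: 40.05% + 8% + 29.37% = 77.42%.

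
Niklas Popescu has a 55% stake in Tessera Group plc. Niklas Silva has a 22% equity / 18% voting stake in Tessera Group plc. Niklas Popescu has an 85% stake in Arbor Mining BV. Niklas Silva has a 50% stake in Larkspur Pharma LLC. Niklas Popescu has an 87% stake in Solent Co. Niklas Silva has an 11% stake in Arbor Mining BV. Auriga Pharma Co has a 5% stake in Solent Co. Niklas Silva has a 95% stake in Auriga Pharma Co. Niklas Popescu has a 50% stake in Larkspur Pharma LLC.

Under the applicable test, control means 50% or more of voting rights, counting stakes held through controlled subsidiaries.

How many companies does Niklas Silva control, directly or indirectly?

2

Niklas Silva holds 95% of Auriga, so Niklas Silva controls Auriga.
Niklas Silva holds 50% of Larkspur, so Niklas Silva controls Larkspur.
No other company's threshold is met.
Niklas Silva controls 2 companies.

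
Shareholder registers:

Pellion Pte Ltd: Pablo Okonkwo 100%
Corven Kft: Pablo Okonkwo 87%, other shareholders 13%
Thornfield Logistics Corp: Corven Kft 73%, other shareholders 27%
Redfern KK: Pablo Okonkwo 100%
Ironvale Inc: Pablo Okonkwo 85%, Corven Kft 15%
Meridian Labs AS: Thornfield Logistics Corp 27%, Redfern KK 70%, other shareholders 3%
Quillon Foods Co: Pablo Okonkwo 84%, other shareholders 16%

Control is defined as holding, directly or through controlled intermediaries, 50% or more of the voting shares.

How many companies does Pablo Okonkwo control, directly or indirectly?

Pablo holds 100% of Pellion, so Pablo controls Pellion.
Pablo holds 87% of Corven, so Pablo controls Corven.
Corven holds 73% of Thornfield, so Pablo controls Thornfield.
Pablo holds 100% of Redfern, so Pablo controls Redfern.
Pablo and Corven together hold 85% + 15% = 100% of Ironvale, so Pablo controls Ironvale.
Thornfield and Redfern together hold 27% + 70% = 97% of Meridian, so Pablo controls Meridian.
Pablo holds 84% of Quillon, so Pablo controls Quillon.
Pablo controls 7 companies.

7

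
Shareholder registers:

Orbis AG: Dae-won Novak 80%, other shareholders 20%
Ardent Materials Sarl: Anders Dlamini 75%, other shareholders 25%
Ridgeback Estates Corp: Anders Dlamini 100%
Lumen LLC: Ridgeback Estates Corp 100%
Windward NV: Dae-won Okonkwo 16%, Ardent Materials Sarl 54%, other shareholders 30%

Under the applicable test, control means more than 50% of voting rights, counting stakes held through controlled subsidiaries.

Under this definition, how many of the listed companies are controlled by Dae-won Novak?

Dae-won Novak holds 80% of Orbis, so Dae-won Novak controls Orbis.
No other company's threshold is met.
Dae-won Novak controls 1 company.

1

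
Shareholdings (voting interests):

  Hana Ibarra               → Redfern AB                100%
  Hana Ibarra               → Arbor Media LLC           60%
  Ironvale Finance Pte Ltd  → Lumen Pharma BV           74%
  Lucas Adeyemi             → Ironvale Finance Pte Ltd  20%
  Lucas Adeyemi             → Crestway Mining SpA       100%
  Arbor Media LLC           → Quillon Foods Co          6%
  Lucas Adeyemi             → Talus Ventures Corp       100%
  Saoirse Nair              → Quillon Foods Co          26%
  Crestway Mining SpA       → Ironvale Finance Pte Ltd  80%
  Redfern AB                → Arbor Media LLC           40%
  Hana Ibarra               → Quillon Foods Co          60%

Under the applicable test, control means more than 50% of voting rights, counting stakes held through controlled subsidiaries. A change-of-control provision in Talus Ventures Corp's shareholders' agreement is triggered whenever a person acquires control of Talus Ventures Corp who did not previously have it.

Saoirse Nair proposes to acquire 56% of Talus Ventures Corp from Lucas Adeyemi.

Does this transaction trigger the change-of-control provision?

The purchase adds only to Saoirse's holdings (Lucas's stake shrinks), so Saoirse is the only person who could newly come to control Talus.
Saoirse's largest direct stake is 26% in Quillon, which does not meet the threshold, so Saoirse controls no company.
Neither Saoirse nor any entity Saoirse controls holds any voting interest in Talus.
So before the transaction, Saoirse does not control Talus.
After the purchase, Saoirse holds 56% of Talus directly, and Lucas's stake falls to 44%.
Saoirse holds 56% of Talus, so Saoirse controls Talus.
Saoirse did not control Talus before and does after, so the clause is triggered.

Yes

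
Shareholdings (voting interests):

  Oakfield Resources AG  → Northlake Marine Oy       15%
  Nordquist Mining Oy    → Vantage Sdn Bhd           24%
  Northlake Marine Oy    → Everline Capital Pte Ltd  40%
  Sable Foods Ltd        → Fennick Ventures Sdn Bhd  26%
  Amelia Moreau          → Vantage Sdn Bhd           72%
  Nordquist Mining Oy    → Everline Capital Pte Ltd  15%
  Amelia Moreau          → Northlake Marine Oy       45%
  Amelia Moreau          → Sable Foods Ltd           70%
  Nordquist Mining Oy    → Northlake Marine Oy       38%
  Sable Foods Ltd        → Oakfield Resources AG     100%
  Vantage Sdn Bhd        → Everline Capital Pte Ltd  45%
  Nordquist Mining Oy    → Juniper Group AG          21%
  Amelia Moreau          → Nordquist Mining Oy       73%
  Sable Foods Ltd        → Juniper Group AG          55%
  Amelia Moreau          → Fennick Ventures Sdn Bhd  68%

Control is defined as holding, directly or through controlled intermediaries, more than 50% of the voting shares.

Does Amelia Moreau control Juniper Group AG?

Yes

Amelia holds 73% of Nordquist, so Amelia controls Nordquist.
Amelia holds 70% of Sable, so Amelia controls Sable.
Nordquist and Sable together hold 21% + 55% = 76% of Juniper, so Amelia controls Juniper.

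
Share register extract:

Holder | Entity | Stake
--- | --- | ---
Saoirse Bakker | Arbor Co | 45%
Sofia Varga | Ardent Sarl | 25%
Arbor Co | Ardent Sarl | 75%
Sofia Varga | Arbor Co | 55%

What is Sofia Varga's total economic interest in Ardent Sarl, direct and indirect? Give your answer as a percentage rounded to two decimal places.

Sofia reaches Ardent along 2 paths.
Direct stake: 25% = 25%.
Via Arbor: 55% × 75% = 41.25%.
Total: 25% + 41.25% = 66.25%.

66.25%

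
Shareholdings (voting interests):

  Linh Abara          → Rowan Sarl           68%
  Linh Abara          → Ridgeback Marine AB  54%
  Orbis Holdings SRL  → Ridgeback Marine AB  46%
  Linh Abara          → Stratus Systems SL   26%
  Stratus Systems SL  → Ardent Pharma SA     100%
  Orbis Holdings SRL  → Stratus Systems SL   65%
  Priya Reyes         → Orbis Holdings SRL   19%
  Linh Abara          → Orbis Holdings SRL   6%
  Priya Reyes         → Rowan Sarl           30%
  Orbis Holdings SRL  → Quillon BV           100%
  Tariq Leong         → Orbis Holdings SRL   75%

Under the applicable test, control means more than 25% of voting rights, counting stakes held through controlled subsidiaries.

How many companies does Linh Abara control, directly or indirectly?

4

Linh holds 54% of Ridgeback, so Linh controls Ridgeback.
Linh holds 26% of Stratus, so Linh controls Stratus.
Stratus holds 100% of Ardent, so Linh controls Ardent.
Linh holds 68% of Rowan, so Linh controls Rowan.
No other company's threshold is met.
Linh controls 4 companies.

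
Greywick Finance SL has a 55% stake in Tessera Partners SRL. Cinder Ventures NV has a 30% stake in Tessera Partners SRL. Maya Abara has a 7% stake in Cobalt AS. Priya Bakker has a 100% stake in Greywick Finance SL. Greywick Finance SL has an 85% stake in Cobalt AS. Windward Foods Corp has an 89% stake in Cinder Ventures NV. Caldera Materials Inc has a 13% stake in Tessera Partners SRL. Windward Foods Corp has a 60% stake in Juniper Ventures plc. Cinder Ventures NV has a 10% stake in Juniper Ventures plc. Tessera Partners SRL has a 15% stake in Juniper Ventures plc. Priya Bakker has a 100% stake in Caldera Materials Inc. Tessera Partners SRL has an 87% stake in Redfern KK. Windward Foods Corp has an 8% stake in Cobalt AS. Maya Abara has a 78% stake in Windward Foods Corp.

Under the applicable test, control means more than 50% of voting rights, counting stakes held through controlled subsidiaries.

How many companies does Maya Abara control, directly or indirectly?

3

Maya holds 78% of Windward, so Maya controls Windward.
Windward holds 89% of Cinder, so Maya controls Cinder.
Windward and Cinder together hold 60% + 10% = 70% of Juniper, so Maya controls Juniper.
No other company's threshold is met.
Maya controls 3 companies.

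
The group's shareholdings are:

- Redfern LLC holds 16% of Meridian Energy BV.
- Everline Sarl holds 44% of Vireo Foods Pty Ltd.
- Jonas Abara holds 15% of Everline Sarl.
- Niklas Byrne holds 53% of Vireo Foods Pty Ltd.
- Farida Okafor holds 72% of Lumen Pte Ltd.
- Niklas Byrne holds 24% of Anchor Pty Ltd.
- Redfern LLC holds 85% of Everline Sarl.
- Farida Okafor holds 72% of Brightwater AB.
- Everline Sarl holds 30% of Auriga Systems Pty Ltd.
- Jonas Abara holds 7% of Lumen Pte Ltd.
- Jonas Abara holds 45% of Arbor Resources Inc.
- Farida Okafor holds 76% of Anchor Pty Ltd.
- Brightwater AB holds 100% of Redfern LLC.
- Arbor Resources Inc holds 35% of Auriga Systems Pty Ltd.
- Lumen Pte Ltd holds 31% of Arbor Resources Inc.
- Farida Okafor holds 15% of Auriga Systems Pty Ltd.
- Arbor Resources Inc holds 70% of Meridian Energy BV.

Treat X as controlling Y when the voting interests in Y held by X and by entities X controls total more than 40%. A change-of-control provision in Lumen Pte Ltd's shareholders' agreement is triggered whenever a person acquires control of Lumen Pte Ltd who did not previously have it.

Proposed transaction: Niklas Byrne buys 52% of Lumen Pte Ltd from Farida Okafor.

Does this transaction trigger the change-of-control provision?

Yes

The purchase adds only to Niklas's holdings (Farida's stake shrinks), so Niklas is the only person who could newly come to control Lumen.
Niklas holds 53% of Vireo, so Niklas controls Vireo.
Neither Niklas nor any entity Niklas controls holds any voting interest in Lumen.
So before the transaction, Niklas does not control Lumen.
After the purchase, Niklas holds 52% of Lumen directly, and Farida's stake falls to 20%.
Niklas holds 52% of Lumen, so Niklas controls Lumen.
Niklas did not control Lumen before and does after, so the clause is triggered.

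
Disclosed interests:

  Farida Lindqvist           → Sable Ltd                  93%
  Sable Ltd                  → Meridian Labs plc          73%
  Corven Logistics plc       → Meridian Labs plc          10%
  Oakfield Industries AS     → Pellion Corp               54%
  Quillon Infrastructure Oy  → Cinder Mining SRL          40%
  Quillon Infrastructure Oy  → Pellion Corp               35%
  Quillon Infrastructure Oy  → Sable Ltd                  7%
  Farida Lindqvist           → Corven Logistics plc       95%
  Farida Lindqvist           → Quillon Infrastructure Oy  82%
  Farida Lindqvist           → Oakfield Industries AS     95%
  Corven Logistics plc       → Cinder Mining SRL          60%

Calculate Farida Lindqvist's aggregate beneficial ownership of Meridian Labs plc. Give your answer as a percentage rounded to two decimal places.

Farida reaches Meridian along 3 paths.
Via Corven: 95% × 10% = 9.5%.
Via Quillon → Sable: 82% × 7% × 73% = 4.1902%.
Via Sable: 93% × 73% = 67.89%.
Total: 9.5% + 4.1902% + 67.89% = 81.5802%.
Rounded: 81.58%.

81.58%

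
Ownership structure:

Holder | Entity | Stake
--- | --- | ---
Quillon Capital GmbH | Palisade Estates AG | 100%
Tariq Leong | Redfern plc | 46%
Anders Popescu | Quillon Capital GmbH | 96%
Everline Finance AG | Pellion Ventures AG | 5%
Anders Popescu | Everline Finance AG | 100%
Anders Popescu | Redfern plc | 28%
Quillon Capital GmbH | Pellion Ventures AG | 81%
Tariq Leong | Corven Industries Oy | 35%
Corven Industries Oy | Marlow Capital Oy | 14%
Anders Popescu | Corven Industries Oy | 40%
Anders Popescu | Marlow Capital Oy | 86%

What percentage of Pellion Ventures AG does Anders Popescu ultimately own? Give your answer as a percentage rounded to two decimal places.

Anders reaches Pellion along 2 paths.
Via Quillon: 96% × 81% = 77.76%.
Via Everline: 100% × 5% = 5%.
Total: 77.76% + 5% = 82.76%.

82.76%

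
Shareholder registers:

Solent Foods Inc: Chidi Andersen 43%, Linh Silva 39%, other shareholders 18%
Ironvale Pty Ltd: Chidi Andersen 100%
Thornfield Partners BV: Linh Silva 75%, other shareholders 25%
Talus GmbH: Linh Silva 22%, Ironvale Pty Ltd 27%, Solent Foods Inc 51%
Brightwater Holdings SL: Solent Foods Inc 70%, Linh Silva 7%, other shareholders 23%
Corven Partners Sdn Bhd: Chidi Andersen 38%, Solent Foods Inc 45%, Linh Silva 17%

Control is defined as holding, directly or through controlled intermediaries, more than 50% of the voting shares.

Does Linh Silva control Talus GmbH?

No

Linh holds 75% of Thornfield, so Linh controls Thornfield.
In Talus, Linh's side holds only 22%, not > 50%.
So Linh does not control Talus.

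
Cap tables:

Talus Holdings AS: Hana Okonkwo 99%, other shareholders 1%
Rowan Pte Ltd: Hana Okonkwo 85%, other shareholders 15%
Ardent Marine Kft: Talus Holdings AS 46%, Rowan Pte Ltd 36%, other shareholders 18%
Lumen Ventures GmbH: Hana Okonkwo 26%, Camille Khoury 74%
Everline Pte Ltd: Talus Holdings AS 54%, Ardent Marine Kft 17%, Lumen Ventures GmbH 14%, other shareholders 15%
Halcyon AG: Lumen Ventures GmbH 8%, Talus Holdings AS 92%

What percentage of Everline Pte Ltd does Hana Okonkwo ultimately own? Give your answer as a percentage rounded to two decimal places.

Hana reaches Everline along 4 paths.
Via Talus: 99% × 54% = 53.46%.
Via Talus → Ardent: 99% × 46% × 17% = 7.7418%.
Via Rowan → Ardent: 85% × 36% × 17% = 5.202%.
Via Lumen: 26% × 14% = 3.64%.
Total: 53.46% + 7.7418% + 5.202% + 3.64% = 70.0438%.
Rounded: 70.04%.

70.04%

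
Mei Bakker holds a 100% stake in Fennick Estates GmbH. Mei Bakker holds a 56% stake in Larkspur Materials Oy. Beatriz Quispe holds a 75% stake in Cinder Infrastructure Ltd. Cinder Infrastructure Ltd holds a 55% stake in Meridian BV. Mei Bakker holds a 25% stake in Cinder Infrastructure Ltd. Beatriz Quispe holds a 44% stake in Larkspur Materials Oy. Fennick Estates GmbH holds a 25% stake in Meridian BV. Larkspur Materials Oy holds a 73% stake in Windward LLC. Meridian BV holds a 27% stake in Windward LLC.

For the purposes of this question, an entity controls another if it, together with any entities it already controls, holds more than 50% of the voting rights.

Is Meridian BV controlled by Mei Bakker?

Mei holds 56% of Larkspur, so Mei controls Larkspur.
Mei holds 100% of Fennick, so Mei controls Fennick.
Larkspur holds 73% of Windward, so Mei controls Windward.
In Meridian, Mei's side holds only 25%, not > 50%.
So Mei does not control Meridian.

No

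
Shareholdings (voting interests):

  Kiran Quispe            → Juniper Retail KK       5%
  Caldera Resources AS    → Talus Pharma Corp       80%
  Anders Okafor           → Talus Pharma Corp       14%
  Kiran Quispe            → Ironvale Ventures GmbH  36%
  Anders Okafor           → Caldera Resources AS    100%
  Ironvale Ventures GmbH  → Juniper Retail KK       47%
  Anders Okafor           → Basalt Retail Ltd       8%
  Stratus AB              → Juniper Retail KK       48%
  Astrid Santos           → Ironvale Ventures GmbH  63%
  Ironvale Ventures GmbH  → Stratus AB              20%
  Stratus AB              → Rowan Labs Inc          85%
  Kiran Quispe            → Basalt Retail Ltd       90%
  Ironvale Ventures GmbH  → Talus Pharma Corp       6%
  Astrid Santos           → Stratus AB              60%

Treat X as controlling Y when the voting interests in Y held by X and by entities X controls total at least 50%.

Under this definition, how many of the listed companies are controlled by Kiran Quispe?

1

Kiran holds 90% of Basalt, so Kiran controls Basalt.
No other company's threshold is met.
Kiran controls 1 company.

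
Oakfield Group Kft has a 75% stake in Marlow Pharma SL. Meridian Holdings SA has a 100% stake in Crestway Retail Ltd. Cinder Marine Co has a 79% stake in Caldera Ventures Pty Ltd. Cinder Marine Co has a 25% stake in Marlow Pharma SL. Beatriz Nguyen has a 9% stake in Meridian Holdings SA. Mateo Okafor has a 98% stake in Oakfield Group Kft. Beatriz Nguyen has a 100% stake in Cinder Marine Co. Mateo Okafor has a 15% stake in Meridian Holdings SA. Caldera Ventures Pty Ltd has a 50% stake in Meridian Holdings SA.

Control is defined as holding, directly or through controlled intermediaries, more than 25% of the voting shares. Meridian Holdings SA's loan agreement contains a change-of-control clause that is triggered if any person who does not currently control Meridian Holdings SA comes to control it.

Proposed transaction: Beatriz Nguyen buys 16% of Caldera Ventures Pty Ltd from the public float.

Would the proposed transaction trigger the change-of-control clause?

No

The purchase changes only Beatriz's holdings, so Beatriz is the only person who could newly come to control Meridian.
Beatriz holds 100% of Cinder, so Beatriz controls Cinder.
Cinder holds 79% of Caldera, so Beatriz controls Caldera.
Beatriz and Caldera together hold 9% + 50% = 59% of Meridian, so Beatriz controls Meridian.
So Beatriz already controls Meridian before the transaction.
After the purchase, Beatriz holds 16% of Caldera directly.
Beatriz controlled Meridian already, so this is not a new person acquiring control; every other person's position is unchanged or reduced.
No new person acquires control, so the clause is not triggered.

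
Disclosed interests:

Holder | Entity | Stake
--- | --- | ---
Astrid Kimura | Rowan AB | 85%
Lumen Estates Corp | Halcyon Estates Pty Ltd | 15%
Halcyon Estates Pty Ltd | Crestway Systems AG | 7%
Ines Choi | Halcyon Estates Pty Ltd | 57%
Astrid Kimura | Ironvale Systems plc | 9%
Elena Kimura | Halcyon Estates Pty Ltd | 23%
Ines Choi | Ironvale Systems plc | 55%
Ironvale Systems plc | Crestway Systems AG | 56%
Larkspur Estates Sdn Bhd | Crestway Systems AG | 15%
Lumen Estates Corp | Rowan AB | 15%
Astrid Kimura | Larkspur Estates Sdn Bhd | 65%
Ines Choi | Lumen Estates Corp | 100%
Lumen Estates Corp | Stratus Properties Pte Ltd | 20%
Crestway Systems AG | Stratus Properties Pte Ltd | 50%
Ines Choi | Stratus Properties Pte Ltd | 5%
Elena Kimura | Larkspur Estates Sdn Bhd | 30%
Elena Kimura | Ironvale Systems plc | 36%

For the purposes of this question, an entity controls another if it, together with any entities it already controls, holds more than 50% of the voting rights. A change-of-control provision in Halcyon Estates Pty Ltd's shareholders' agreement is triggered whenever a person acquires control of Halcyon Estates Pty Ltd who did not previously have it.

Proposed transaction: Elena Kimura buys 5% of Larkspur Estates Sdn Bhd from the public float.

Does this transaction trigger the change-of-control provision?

The purchase changes only Elena's holdings, so Elena is the only person who could newly come to control Halcyon.
Elena's largest direct stake is 36% in Ironvale, which does not meet the threshold, so Elena controls no company.
In Halcyon, Elena's side holds only 23%, not > 50%.
So before the transaction, Elena does not control Halcyon.
After the purchase, Elena's direct stake in Larkspur rises to 30% + 5% = 35%.
Elena's side now holds 35% of Larkspur, not > 50%, so Elena still does not control Larkspur.
After the transaction, Elena's side holds 23% of Halcyon, not > 50%, so Elena still does not control Halcyon.
No new person acquires control, so the clause is not triggered.

No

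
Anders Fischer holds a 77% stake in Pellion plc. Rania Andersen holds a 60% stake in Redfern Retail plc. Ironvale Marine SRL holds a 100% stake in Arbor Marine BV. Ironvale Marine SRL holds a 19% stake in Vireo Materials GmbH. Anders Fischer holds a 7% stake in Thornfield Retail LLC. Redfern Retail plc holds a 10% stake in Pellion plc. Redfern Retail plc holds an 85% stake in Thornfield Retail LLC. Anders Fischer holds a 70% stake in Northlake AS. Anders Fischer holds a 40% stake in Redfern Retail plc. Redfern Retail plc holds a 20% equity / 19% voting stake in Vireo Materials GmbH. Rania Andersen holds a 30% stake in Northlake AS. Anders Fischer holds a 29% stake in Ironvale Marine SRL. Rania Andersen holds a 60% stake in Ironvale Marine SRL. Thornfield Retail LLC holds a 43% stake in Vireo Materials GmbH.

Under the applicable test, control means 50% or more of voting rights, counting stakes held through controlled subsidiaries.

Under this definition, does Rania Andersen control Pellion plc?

Rania holds 60% of Ironvale, so Rania controls Ironvale.
Rania holds 60% of Redfern, so Rania controls Redfern.
Redfern holds 85% of Thornfield, so Rania controls Thornfield.
Thornfield and Ironvale and Redfern together hold 43% + 19% + 19% = 81% of Vireo, so Rania controls Vireo.
Ironvale holds 100% of Arbor, so Rania controls Arbor.
In Pellion, Rania's side holds only 10%, not ≥ 50%.
So Rania does not control Pellion.

No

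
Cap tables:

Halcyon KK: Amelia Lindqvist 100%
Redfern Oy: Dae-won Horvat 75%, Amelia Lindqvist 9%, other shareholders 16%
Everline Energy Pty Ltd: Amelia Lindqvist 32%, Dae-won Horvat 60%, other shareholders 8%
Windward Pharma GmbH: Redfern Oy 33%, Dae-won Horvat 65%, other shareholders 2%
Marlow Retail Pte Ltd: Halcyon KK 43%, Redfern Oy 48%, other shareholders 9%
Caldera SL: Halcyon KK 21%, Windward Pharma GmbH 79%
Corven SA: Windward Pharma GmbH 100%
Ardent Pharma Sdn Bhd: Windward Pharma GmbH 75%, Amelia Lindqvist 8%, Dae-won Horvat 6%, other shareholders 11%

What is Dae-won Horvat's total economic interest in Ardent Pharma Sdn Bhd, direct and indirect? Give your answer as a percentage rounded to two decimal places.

Dae-won reaches Ardent along 3 paths.
Via Redfern → Windward: 75% × 33% × 75% = 18.5625%.
Via Windward: 65% × 75% = 48.75%.
Direct stake: 6% = 6%.
Total: 18.5625% + 48.75% + 6% = 73.3125%.
Rounded: 73.31%.

73.31%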